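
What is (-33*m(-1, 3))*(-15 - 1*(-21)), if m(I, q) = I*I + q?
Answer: -792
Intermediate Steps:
m(I, q) = q + I² (m(I, q) = I² + q = q + I²)
(-33*m(-1, 3))*(-15 - 1*(-21)) = (-33*(3 + (-1)²))*(-15 - 1*(-21)) = (-33*(3 + 1))*(-15 + 21) = -33*4*6 = -132*6 = -792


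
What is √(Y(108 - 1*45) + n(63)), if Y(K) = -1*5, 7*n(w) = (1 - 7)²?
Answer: √7/7 ≈ 0.37796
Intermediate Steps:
n(w) = 36/7 (n(w) = (1 - 7)²/7 = (⅐)*(-6)² = (⅐)*36 = 36/7)
Y(K) = -5
√(Y(108 - 1*45) + n(63)) = √(-5 + 36/7) = √(⅐) = √7/7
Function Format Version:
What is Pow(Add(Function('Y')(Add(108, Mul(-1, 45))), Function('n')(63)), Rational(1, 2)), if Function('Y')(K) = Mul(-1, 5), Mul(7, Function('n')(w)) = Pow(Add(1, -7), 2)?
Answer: Mul(Rational(1, 7), Pow(7, Rational(1, 2))) ≈ 0.37796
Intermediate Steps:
Function('n')(w) = Rational(36, 7) (Function('n')(w) = Mul(Rational(1, 7), Pow(Add(1, -7), 2)) = Mul(Rational(1, 7), Pow(-6, 2)) = Mul(Rational(1, 7), 36) = Rational(36, 7))
Function('Y')(K) = -5
Pow(Add(Function('Y')(Add(108, Mul(-1, 45))), Function('n')(63)), Rational(1, 2)) = Pow(Add(-5, Rational(36, 7)), Rational(1, 2)) = Pow(Rational(1, 7), Rational(1, 2)) = Mul(Rational(1, 7), Pow(7, Rational(1, 2)))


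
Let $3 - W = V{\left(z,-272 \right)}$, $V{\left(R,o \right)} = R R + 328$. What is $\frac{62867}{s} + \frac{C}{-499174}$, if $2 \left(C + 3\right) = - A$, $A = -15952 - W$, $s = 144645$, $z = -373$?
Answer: $\frac{20156989594}{36101511615} \approx 0.55834$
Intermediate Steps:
$V{\left(R,o \right)} = 328 + R^{2}$ ($V{\left(R,o \right)} = R^{2} + 328 = 328 + R^{2}$)
$W = -139454$ ($W = 3 - \left(328 + \left(-373\right)^{2}\right) = 3 - \left(328 + 139129\right) = 3 - 139457 = -139454$)
$A = 123502$ ($A = -15952 - -139454 = -15952 + 139454 = 123502$)
$C = -61754$ ($C = -3 + \frac{\left(-1\right) 123502}{2} = -3 + \frac{1}{2} \left(-123502\right) = -3 - 61751 = -61754$)
$\frac{62867}{s} + \frac{C}{-499174} = \frac{62867}{144645} - \frac{61754}{-499174} = 62867 \cdot \frac{1}{144645} - - \frac{30877}{249587} = \frac{62867}{144645} + \frac{30877}{249587} = \frac{20156989594}{36101511615}$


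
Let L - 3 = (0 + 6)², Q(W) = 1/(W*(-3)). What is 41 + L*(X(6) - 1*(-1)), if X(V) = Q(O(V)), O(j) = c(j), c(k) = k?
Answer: 467/6 ≈ 77.833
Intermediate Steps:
O(j) = j
Q(W) = -1/(3*W) (Q(W) = 1/(-3*W) = -1/(3*W))
X(V) = -1/(3*V)
L = 39 (L = 3 + (0 + 6)² = 3 + 6² = 3 + 36 = 39)
41 + L*(X(6) - 1*(-1)) = 41 + 39*(-⅓/6 - 1*(-1)) = 41 + 39*(-⅓*⅙ + 1) = 41 + 39*(-1/18 + 1) = 41 + 39*(17/18) = 41 + 221/6 = 467/6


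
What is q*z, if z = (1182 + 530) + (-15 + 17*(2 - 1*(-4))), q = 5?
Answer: 8995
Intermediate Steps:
z = 1799 (z = 1712 + (-15 + 17*(2 + 4)) = 1712 + (-15 + 17*6) = 1712 + (-15 + 102) = 1712 + 87 = 1799)
q*z = 5*1799 = 8995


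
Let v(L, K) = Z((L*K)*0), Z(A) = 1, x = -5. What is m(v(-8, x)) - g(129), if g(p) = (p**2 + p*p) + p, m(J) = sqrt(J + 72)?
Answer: -33411 + sqrt(73) ≈ -33402.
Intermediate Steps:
v(L, K) = 1
m(J) = sqrt(72 + J)
g(p) = p + 2*p**2 (g(p) = (p**2 + p**2) + p = 2*p**2 + p = p + 2*p**2)
m(v(-8, x)) - g(129) = sqrt(72 + 1) - 129*(1 + 2*129) = sqrt(73) - 129*(1 + 258) = sqrt(73) - 129*259 = sqrt(73) - 1*33411 = sqrt(73) - 33411 = -33411 + sqrt(73)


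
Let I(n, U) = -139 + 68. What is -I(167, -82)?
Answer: 71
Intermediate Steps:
I(n, U) = -71
-I(167, -82) = -1*(-71) = 71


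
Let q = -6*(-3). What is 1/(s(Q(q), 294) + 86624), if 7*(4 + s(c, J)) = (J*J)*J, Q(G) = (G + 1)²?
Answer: 1/3716932 ≈ 2.6904e-7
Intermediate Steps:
q = 18
Q(G) = (1 + G)²
s(c, J) = -4 + J³/7 (s(c, J) = -4 + ((J*J)*J)/7 = -4 + (J²*J)/7 = -4 + J³/7)
1/(s(Q(q), 294) + 86624) = 1/((-4 + (⅐)*294³) + 86624) = 1/((-4 + (⅐)*25412184) + 86624) = 1/((-4 + 3630312) + 86624) = 1/(3630308 + 86624) = 1/3716932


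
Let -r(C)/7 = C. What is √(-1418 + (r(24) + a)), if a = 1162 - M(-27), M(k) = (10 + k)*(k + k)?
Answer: I*√1342 ≈ 36.633*I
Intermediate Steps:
M(k) = 2*k*(10 + k) (M(k) = (10 + k)*(2*k) = 2*k*(10 + k))
r(C) = -7*C
a = 244 (a = 1162 - 2*(-27)*(10 - 27) = 1162 - 2*(-27)*(-17) = 1162 - 1*918 = 1162 - 918 = 244)
√(-1418 + (r(24) + a)) = √(-1418 + (-7*24 + 244)) = √(-1418 + (-168 + 244)) = √(-1418 + 76) = √(-1342) = I*√1342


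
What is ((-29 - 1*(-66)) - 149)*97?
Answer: -10864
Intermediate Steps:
((-29 - 1*(-66)) - 149)*97 = ((-29 + 66) - 149)*97 = (37 - 149)*97 = -112*97 = -10864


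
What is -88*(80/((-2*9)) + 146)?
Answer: -112112/9 ≈ -12457.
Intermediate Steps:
-88*(80/((-2*9)) + 146) = -88*(80/(-18) + 146) = -88*(80*(-1/18) + 146) = -88*(-40/9 + 146) = -88*1274/9 = -112112/9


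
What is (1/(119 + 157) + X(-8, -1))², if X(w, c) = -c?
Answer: 76729/76176 ≈ 1.0073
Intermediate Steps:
(1/(119 + 157) + X(-8, -1))² = (1/(119 + 157) - 1*(-1))² = (1/276 + 1)² = (277/276)² = 76729/76176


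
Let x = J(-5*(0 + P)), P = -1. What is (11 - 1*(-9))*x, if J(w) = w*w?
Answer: 500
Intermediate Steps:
J(w) = w²
x = 25 (x = (-5*(0 - 1))² = (-5*(-1))² = 5² = 25)
(11 - 1*(-9))*x = (11 - 1*(-9))*25 = (11 + 9)*25 = 20*25 = 500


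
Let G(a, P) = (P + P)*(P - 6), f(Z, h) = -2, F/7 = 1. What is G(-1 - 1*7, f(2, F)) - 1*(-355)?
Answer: 387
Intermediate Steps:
F = 7 (F = 7*1 = 7)
G(a, P) = 2*P*(-6 + P) (G(a, P) = (2*P)*(-6 + P) = 2*P*(-6 + P))
G(-1 - 1*7, f(2, F)) - 1*(-355) = 2*(-2)*(-6 - 2) - 1*(-355) = 2*(-2)*(-8) + 355 = 32 + 355 = 387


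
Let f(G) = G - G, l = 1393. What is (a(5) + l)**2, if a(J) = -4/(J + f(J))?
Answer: 48455521/25 ≈ 1.9382e+6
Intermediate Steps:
f(G) = 0
a(J) = -4/J (a(J) = -4/(J + 0) = -4/J)
(a(5) + l)**2 = (-4/5 + 1393)**2 = (6961/5)**2 = 48455521/25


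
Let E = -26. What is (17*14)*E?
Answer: -6188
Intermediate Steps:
(17*14)*E = (17*14)*(-26) = 238*(-26) = -6188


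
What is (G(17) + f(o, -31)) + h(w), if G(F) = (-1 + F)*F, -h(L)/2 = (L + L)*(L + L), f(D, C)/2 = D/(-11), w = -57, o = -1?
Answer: -282918/11 ≈ -25720.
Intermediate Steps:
f(D, C) = -2*D/11 (f(D, C) = 2*(D/(-11)) = 2*(D*(-1/11)) = 2*(-D/11) = -2*D/11)
h(L) = -8*L**2 (h(L) = -2*(L + L)*(L + L) = -2*2*L*2*L = -8*L**2)
G(F) = F*(-1 + F)
(G(17) + f(o, -31)) + h(w) = (17*(-1 + 17) - 2/11*(-1)) - 8*(-57)**2 = (17*16 + 2/11) - 8*3249 = (272 + 2/11) - 25992 = 2994/11 - 25992 = -282918/11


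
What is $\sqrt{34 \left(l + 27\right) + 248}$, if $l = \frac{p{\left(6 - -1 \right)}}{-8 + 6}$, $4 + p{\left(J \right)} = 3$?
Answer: $13 \sqrt{7} \approx 34.395$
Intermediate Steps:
$p{\left(J \right)} = -1$ ($p{\left(J \right)} = -4 + 3 = -1$)
$l = \frac{1}{2}$ ($l = - \frac{1}{-8 + 6} = - \frac{1}{-2} = \left(-1\right) \left(- \frac{1}{2}\right) = \frac{1}{2} \approx 0.5$)
$\sqrt{34 \left(l + 27\right) + 248} = \sqrt{34 \left(\frac{1}{2} + 27\right) + 248} = \sqrt{34 \cdot \frac{55}{2} + 248} = \sqrt{935 + 248} = \sqrt{1183} = 13 \sqrt{7}$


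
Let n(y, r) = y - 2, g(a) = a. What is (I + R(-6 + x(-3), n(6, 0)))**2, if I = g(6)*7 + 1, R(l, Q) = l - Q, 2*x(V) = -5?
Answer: 3721/4 ≈ 930.25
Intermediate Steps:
x(V) = -5/2 (x(V) = (1/2)*(-5) = -5/2)
n(y, r) = -2 + y
I = 43 (I = 6*7 + 1 = 42 + 1 = 43)
(I + R(-6 + x(-3), n(6, 0)))**2 = (43 + ((-6 - 5/2) - (-2 + 6)))**2 = (43 + (-17/2 - 1*4))**2 = (43 + (-17/2 - 4))**2 = (43 - 25/2)**2 = (61/2)**2 = 3721/4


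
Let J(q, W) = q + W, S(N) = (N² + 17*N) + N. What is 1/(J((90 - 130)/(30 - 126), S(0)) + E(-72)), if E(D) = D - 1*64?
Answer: -12/1627 ≈ -0.0073755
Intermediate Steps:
E(D) = -64 + D (E(D) = D - 64 = -64 + D)
S(N) = N² + 18*N
J(q, W) = W + q
1/(J((90 - 130)/(30 - 126), S(0)) + E(-72)) = 1/((0*(18 + 0) + (90 - 130)/(30 - 126)) + (-64 - 72)) = 1/((0*18 - 40/(-96)) - 136) = 1/((0 - 40*(-1/96)) - 136) = 1/((0 + 5/12) - 136) = 1/(5/12 - 136) = 1/(-1627/12) = -12/1627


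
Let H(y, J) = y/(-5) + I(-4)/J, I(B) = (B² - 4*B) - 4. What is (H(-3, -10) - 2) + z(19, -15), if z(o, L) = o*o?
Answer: 1784/5 ≈ 356.80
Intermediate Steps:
I(B) = -4 + B² - 4*B
H(y, J) = 28/J - y/5 (H(y, J) = y/(-5) + (-4 + (-4)² - 4*(-4))/J = y*(-⅕) + (-4 + 16 + 16)/J = -y/5 + 28/J = 28/J - y/5)
z(o, L) = o²
(H(-3, -10) - 2) + z(19, -15) = ((28/(-10) - ⅕*(-3)) - 2) + 19² = ((28*(-⅒) + ⅗) - 2) + 361 = ((-14/5 + ⅗) - 2) + 361 = (-11/5 - 2) + 361 = -21/5 + 361 = 1784/5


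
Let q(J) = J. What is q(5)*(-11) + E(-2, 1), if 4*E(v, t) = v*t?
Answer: -111/2 ≈ -55.500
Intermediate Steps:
E(v, t) = t*v/4 (E(v, t) = (v*t)/4 = (t*v)/4 = t*v/4)
q(5)*(-11) + E(-2, 1) = 5*(-11) + (1/4)*1*(-2) = -55 - 1/2 = -111/2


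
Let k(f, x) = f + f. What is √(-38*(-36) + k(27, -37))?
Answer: 3*√158 ≈ 37.709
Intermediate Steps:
k(f, x) = 2*f
√(-38*(-36) + k(27, -37)) = √(-38*(-36) + 2*27) = √(1368 + 54) = √1422 = 3*√158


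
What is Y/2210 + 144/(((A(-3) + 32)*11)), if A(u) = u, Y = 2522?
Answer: 43183/27115 ≈ 1.5926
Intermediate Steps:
Y/2210 + 144/(((A(-3) + 32)*11)) = 2522/2210 + 144/(((-3 + 32)*11)) = 2522*(1/2210) + 144/((29*11)) = 97/85 + 144/319 = 43183/27115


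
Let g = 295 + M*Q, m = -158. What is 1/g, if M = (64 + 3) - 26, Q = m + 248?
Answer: 1/3985 ≈ 0.00025094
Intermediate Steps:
Q = 90 (Q = -158 + 248 = 90)
M = 41 (M = 67 - 26 = 41)
g = 3985 (g = 295 + 41*90 = 295 + 3690 = 3985)
1/g = 1/3985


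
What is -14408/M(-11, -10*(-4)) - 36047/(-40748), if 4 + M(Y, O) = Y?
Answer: 587637889/611220 ≈ 961.42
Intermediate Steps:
M(Y, O) = -4 + Y
-14408/M(-11, -10*(-4)) - 36047/(-40748) = -14408/(-4 - 11) - 36047/(-40748) = -14408/(-15) - 36047*(-1/40748) = -14408*(-1/15) + 36047/40748 = 14408/15 + 36047/40748 = 587637889/611220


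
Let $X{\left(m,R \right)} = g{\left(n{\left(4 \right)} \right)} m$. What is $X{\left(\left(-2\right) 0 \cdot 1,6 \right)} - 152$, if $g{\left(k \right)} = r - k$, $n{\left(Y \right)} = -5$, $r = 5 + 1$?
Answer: $-152$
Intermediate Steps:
$r = 6$
$g{\left(k \right)} = 6 - k$
$X{\left(m,R \right)} = 11 m$ ($X{\left(m,R \right)} = \left(6 - -5\right) m = \left(6 + 5\right) m = 11 m$)
$X{\left(\left(-2\right) 0 \cdot 1,6 \right)} - 152 = 11 \left(-2\right) 0 \cdot 1 - 152 = 11 \cdot 0 \cdot 1 - 152 = 11 \cdot 0 - 152 = 0 - 152 = -152$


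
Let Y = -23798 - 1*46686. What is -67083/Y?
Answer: 67083/70484 ≈ 0.95175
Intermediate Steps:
Y = -70484 (Y = -23798 - 46686 = -70484)
-67083/Y = -67083/(-70484) = -67083*(-1/70484) = 67083/70484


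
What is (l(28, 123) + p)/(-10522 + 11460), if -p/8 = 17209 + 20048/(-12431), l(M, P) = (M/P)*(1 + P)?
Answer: -105219695036/717107097 ≈ -146.73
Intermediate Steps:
l(M, P) = M*(1 + P)/P
p = -1711240248/12431 (p = -8*(17209 + 20048/(-12431)) = -8*(17209 + 20048*(-1/12431)) = -8*(17209 - 20048/12431) = -8*213905031/12431 = -1711240248/12431 ≈ -1.3766e+5)
(l(28, 123) + p)/(-10522 + 11460) = ((28 + 28/123) - 1711240248/12431)/(-10522 + 11460) = ((28 + 28*(1/123)) - 1711240248/12431)/938 = ((28 + 28/123) - 1711240248/12431)*(1/938) = (3472/123 - 1711240248/12431)*(1/938) = -210439390072/1529013*1/938 = -105219695036/717107097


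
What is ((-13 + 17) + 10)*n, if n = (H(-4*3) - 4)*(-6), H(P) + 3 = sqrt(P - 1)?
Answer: 588 - 84*I*sqrt(13) ≈ 588.0 - 302.87*I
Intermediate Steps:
H(P) = -3 + sqrt(-1 + P) (H(P) = -3 + sqrt(P - 1) = -3 + sqrt(-1 + P))
n = 42 - 6*I*sqrt(13) (n = ((-3 + sqrt(-1 - 4*3)) - 4)*(-6) = ((-3 + sqrt(-1 - 12)) - 4)*(-6) = ((-3 + sqrt(-13)) - 4)*(-6) = ((-3 + I*sqrt(13)) - 4)*(-6) = (-7 + I*sqrt(13))*(-6) = 42 - 6*I*sqrt(13) ≈ 42.0 - 21.633*I)
((-13 + 17) + 10)*n = ((-13 + 17) + 10)*(42 - 6*I*sqrt(13)) = (4 + 10)*(42 - 6*I*sqrt(13)) = 14*(42 - 6*I*sqrt(13)) = 588 - 84*I*sqrt(13)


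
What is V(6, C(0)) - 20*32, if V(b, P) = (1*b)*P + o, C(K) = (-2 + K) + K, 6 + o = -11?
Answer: -669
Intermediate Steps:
o = -17 (o = -6 - 11 = -17)
C(K) = -2 + 2*K
V(b, P) = -17 + P*b (V(b, P) = (1*b)*P - 17 = b*P - 17 = P*b - 17 = -17 + P*b)
V(6, C(0)) - 20*32 = (-17 + (-2 + 2*0)*6) - 20*32 = (-17 + (-2 + 0)*6) - 640 = (-17 - 2*6) - 640 = (-17 - 12) - 640 = -29 - 640 = -669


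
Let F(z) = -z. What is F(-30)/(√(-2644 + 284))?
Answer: -3*I*√590/118 ≈ -0.61754*I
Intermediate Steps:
F(-30)/(√(-2644 + 284)) = (-1*(-30))/(√(-2644 + 284)) = 30/(√(-2360)) = 30/((2*I*√590)) = 30*(-I*√590/1180) = -3*I*√590/118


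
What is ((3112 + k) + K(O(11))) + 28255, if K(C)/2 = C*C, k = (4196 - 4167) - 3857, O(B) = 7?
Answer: 27637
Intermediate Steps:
k = -3828 (k = 29 - 3857 = -3828)
K(C) = 2*C² (K(C) = 2*(C*C) = 2*C²)
((3112 + k) + K(O(11))) + 28255 = ((3112 - 3828) + 2*7²) + 28255 = (-716 + 2*49) + 28255 = (-716 + 98) + 28255 = -618 + 28255 = 27637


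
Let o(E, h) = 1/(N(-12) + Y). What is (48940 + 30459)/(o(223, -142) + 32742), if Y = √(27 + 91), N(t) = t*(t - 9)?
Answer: 164783466936936/67952252919673 + 79399*√118/67952252919673 ≈ 2.4250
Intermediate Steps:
N(t) = t*(-9 + t)
Y = √118 ≈ 10.863
o(E, h) = 1/(252 + √118) (o(E, h) = 1/(-12*(-9 - 12) + √118) = 1/(-12*(-21) + √118) = 1/(252 + √118))
(48940 + 30459)/(o(223, -142) + 32742) = (48940 + 30459)/((126/31693 - √118/63386) + 32742) = 79399/(1037692332/31693 - √118/63386)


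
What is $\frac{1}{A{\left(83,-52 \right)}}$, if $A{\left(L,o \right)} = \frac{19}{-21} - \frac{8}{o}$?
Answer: $- \frac{273}{205} \approx -1.3317$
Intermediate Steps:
$A{\left(L,o \right)} = - \frac{19}{21} - \frac{8}{o}$ ($A{\left(L,o \right)} = 19 \left(- \frac{1}{21}\right) - \frac{8}{o} = - \frac{19}{21} - \frac{8}{o}$)
$\frac{1}{A{\left(83,-52 \right)}} = \frac{1}{- \frac{19}{21} - \frac{8}{-52}} = \frac{1}{- \frac{19}{21} - - \frac{2}{13}} = \frac{1}{- \frac{19}{21} + \frac{2}{13}} = \frac{1}{- \frac{205}{273}} = - \frac{273}{205}$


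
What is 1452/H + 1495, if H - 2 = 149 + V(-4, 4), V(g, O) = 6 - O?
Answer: 76729/51 ≈ 1504.5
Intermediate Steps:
H = 153 (H = 2 + (149 + (6 - 1*4)) = 2 + (149 + (6 - 4)) = 2 + (149 + 2) = 2 + 151 = 153)
1452/H + 1495 = 1452/153 + 1495 = (1/153)*1452 + 1495 = 484/51 + 1495 = 76729/51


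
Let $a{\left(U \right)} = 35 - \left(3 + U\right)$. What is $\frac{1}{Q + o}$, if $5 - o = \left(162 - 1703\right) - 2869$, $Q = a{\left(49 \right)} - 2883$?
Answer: $\frac{1}{1515} \approx 0.00066007$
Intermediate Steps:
$a{\left(U \right)} = 32 - U$
$Q = -2900$ ($Q = \left(32 - 49\right) - 2883 = -17 - 2883 = -2900$)
$o = 4415$ ($o = 5 - \left(\left(162 - 1703\right) - 2869\right) = 5 - \left(-1541 - 2869\right) = 5 - -4410 = 5 + 4410 = 4415$)
$\frac{1}{Q + o} = \frac{1}{-2900 + 4415} = \frac{1}{1515}$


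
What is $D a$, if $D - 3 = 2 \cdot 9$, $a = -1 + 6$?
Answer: $105$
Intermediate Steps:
$a = 5$
$D = 21$ ($D = 3 + 2 \cdot 9 = 3 + 18 = 21$)
$D a = 21 \cdot 5 = 105$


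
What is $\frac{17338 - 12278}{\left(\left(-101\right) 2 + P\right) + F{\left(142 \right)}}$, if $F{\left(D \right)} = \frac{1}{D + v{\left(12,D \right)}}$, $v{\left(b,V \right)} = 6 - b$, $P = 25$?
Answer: $- \frac{688160}{24071} \approx -28.589$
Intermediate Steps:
$F{\left(D \right)} = \frac{1}{-6 + D}$ ($F{\left(D \right)} = \frac{1}{D + \left(6 - 12\right)} = \frac{1}{D - 6} = \frac{1}{-6 + D}$)
$\frac{17338 - 12278}{\left(\left(-101\right) 2 + P\right) + F{\left(142 \right)}} = \frac{17338 - 12278}{\left(\left(-101\right) 2 + 25\right) + \frac{1}{-6 + 142}} = \frac{5060}{\left(-202 + 25\right) + \frac{1}{136}} = \frac{5060}{-177 + \frac{1}{136}} = \frac{5060}{- \frac{24071}{136}} = 5060 \left(- \frac{136}{24071}\right) = - \frac{688160}{24071}$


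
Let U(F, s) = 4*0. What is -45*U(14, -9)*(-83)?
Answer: 0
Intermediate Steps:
U(F, s) = 0
-45*U(14, -9)*(-83) = -45*0*(-83) = 0*(-83) = 0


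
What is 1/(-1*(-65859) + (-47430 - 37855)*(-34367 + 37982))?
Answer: -1/308239416 ≈ -3.2442e-9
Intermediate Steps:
1/(-1*(-65859) + (-47430 - 37855)*(-34367 + 37982)) = 1/(65859 - 85285*3615) = 1/(65859 - 308305275) = 1/(-308239416) = -1/308239416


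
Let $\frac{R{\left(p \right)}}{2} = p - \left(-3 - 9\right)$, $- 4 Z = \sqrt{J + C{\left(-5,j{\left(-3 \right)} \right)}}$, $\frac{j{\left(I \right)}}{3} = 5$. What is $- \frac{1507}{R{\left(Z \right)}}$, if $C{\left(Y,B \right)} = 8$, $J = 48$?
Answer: $- \frac{18084}{281} - \frac{1507 \sqrt{14}}{562} \approx -74.389$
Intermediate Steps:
$j{\left(I \right)} = 15$ ($j{\left(I \right)} = 3 \cdot 5 = 15$)
$Z = - \frac{\sqrt{14}}{2}$ ($Z = - \frac{\sqrt{48 + 8}}{4} = - \frac{\sqrt{56}}{4} = - \frac{2 \sqrt{14}}{4} = - \frac{\sqrt{14}}{2} \approx -1.8708$)
$R{\left(p \right)} = 24 + 2 p$ ($R{\left(p \right)} = 2 \left(p - \left(-3 - 9\right)\right) = 2 \left(p - -12\right) = 2 \left(p + 12\right) = 2 \left(12 + p\right) = 24 + 2 p$)
$- \frac{1507}{R{\left(Z \right)}} = - \frac{1507}{24 + 2 \left(- \frac{\sqrt{14}}{2}\right)} = - \frac{1507}{24 - \sqrt{14}}$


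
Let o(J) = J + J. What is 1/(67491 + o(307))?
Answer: 1/68105 ≈ 1.4683e-5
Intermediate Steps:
o(J) = 2*J
1/(67491 + o(307)) = 1/(67491 + 2*307) = 1/(67491 + 614) = 1/68105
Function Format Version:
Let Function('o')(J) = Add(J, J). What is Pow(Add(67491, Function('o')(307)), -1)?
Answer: Rational(1, 68105) ≈ 1.4683e-5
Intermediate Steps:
Function('o')(J) = Mul(2, J)
Pow(Add(67491, Function('o')(307)), -1) = Pow(Add(67491, Mul(2, 307)), -1) = Pow(Add(67491, 614), -1) = Pow(68105, -1) = Rational(1, 68105)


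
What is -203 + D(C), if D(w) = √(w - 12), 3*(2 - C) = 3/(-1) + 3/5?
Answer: -203 + I*√230/5 ≈ -203.0 + 3.0331*I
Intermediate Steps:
C = 14/5 (C = 2 - (3/(-1) + 3/5)/3 = 2 - (3*(-1) + 3*(⅕))/3 = 2 - (-3 + ⅗)/3 = 2 - ⅓*(-12/5) = 2 + ⅘ = 14/5 ≈ 2.8000)
D(w) = √(-12 + w)
-203 + D(C) = -203 + √(-12 + 14/5) = -203 + √(-46/5) = -203 + I*√230/5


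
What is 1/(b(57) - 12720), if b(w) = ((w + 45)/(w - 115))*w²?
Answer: -29/534579 ≈ -5.4248e-5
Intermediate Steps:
b(w) = w²*(45 + w)/(-115 + w) (b(w) = ((45 + w)/(-115 + w))*w² = w²*(45 + w)/(-115 + w))
1/(b(57) - 12720) = 1/(57²*(45 + 57)/(-115 + 57) - 12720) = 1/(3249*102/(-58) - 12720) = 1/(3249*(-1/58)*102 - 12720) = 1/(-165699/29 - 12720) = 1/(-534579/29) = -29/534579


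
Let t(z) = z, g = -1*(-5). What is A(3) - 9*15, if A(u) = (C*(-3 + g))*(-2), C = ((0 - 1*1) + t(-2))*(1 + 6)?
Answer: -51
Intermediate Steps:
g = 5
C = -21 (C = ((0 - 1*1) - 2)*(1 + 6) = ((0 - 1) - 2)*7 = (-1 - 2)*7 = -3*7 = -21)
A(u) = 84 (A(u) = -21*(-3 + 5)*(-2) = -21*2*(-2) = -42*(-2) = 84)
A(3) - 9*15 = 84 - 9*15 = 84 - 135 = -51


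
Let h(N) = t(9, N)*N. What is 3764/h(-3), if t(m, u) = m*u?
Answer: 3764/81 ≈ 46.469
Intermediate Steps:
h(N) = 9*N² (h(N) = (9*N)*N = 9*N²)
3764/h(-3) = 3764/((9*(-3)²)) = 3764/((9*9)) = 3764/81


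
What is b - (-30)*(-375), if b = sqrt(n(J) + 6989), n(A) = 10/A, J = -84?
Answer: -11250 + sqrt(12328386)/42 ≈ -11166.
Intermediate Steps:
b = sqrt(12328386)/42 (b = sqrt(10/(-84) + 6989) = sqrt(10*(-1/84) + 6989) = sqrt(-5/42 + 6989) = sqrt(293533/42) = sqrt(12328386)/42 ≈ 83.599)
b - (-30)*(-375) = sqrt(12328386)/42 - (-30)*(-375) = sqrt(12328386)/42 - 1*11250 = sqrt(12328386)/42 - 11250 = -11250 + sqrt(12328386)/42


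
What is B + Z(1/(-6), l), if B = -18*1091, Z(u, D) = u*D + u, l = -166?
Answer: -39221/2 ≈ -19611.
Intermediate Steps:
Z(u, D) = u + D*u (Z(u, D) = D*u + u = u + D*u)
B = -19638
B + Z(1/(-6), l) = -19638 + (1 - 166)/(-6) = -19638 - ⅙*(-165) = -19638 + 55/2 = -39221/2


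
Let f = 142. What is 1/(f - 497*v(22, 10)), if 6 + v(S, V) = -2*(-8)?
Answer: -1/4828 ≈ -0.00020713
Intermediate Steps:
v(S, V) = 10 (v(S, V) = -6 - 2*(-8) = -6 + 16 = 10)
1/(f - 497*v(22, 10)) = 1/(142 - 497*10) = 1/(142 - 4970) = 1/(-4828) = -1/4828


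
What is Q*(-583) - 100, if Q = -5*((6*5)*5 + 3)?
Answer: 445895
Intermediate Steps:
Q = -765 (Q = -5*(30*5 + 3) = -5*(150 + 3) = -5*153 = -765)
Q*(-583) - 100 = -765*(-583) - 100 = 445995 - 100 = 445895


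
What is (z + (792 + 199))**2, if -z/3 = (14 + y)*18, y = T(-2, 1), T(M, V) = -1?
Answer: 83521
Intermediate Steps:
y = -1
z = -702 (z = -3*(14 - 1)*18 = -39*18 = -3*234 = -702)
(z + (792 + 199))**2 = (-702 + (792 + 199))**2 = (-702 + 991)**2 = 289**2 = 83521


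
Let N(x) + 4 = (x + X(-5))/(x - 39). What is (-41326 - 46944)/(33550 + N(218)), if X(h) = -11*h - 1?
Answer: -1128595/428929 ≈ -2.6312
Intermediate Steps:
X(h) = -1 - 11*h
N(x) = -4 + (54 + x)/(-39 + x) (N(x) = -4 + (x + (-1 - 11*(-5)))/(x - 39) = -4 + (x + (-1 + 55))/(-39 + x) = -4 + (x + 54)/(-39 + x) = -4 + (54 + x)/(-39 + x))
(-41326 - 46944)/(33550 + N(218)) = (-41326 - 46944)/(33550 + 3*(70 - 1*218)/(-39 + 218)) = -88270/(33550 + 3*(70 - 218)/179) = -88270/(33550 + 3*(1/179)*(-148)) = -88270/(33550 - 444/179) = -88270/6005006/179 = -88270*179/6005006 = -1128595/428929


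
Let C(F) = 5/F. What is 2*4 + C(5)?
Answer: 9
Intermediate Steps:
2*4 + C(5) = 2*4 + 5/5 = 8 + 5*(1/5) = 8 + 1 = 9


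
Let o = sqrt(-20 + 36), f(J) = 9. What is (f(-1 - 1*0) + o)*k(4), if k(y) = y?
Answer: 52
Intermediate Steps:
o = 4 (o = sqrt(16) = 4)
(f(-1 - 1*0) + o)*k(4) = (9 + 4)*4 = 13*4 = 52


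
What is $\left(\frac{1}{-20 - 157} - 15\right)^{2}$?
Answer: $\frac{7054336}{31329} \approx 225.17$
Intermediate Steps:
$\left(\frac{1}{-20 - 157} - 15\right)^{2} = \left(\frac{1}{-177} - 15\right)^{2} = \left(- \frac{1}{177} - 15\right)^{2} = \left(- \frac{2656}{177}\right)^{2} = \frac{7054336}{31329}$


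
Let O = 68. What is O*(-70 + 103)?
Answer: 2244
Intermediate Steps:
O*(-70 + 103) = 68*(-70 + 103) = 68*33 = 2244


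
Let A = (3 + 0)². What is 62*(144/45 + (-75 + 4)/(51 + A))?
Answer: 3751/30 ≈ 125.03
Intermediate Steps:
A = 9 (A = 3² = 9)
62*(144/45 + (-75 + 4)/(51 + A)) = 62*(144/45 + (-75 + 4)/(51 + 9)) = 62*(144*(1/45) - 71/60) = 62*(16/5 - 71*1/60) = 62*(16/5 - 71/60) = 62*(121/60) = 3751/30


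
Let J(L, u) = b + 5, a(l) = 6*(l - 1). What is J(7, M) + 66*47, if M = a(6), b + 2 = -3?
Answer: 3102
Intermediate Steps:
b = -5 (b = -2 - 3 = -5)
a(l) = -6 + 6*l (a(l) = 6*(-1 + l) = -6 + 6*l)
M = 30 (M = -6 + 6*6 = -6 + 36 = 30)
J(L, u) = 0 (J(L, u) = -5 + 5 = 0)
J(7, M) + 66*47 = 0 + 66*47 = 0 + 3102 = 3102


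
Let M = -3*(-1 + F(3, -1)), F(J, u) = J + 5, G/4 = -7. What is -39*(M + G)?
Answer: 1911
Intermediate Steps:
G = -28 (G = 4*(-7) = -28)
F(J, u) = 5 + J
M = -21 (M = -3*(-1 + (5 + 3)) = -3*(-1 + 8) = -3*7 = -21)
-39*(M + G) = -39*(-21 - 28) = -39*(-49) = 1911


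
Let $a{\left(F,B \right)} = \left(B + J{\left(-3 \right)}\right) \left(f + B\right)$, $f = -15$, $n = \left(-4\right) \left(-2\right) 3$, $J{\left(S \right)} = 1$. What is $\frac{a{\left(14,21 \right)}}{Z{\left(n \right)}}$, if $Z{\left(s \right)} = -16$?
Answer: $- \frac{33}{4} \approx -8.25$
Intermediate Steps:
$n = 24$ ($n = 8 \cdot 3 = 24$)
$a{\left(F,B \right)} = \left(1 + B\right) \left(-15 + B\right)$ ($a{\left(F,B \right)} = \left(B + 1\right) \left(-15 + B\right) = \left(1 + B\right) \left(-15 + B\right)$)
$\frac{a{\left(14,21 \right)}}{Z{\left(n \right)}} = \frac{-15 + 21^{2} - 294}{-16} = \left(-15 + 441 - 294\right) \left(- \frac{1}{16}\right) = 132 \left(- \frac{1}{16}\right) = - \frac{33}{4}$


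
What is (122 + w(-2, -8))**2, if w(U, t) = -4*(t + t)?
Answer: 34596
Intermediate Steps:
w(U, t) = -8*t
(122 + w(-2, -8))**2 = (122 - 8*(-8))**2 = (122 + 64)**2 = 186**2 = 34596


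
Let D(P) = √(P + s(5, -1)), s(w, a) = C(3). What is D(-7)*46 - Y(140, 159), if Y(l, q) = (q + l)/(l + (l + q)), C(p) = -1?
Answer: -299/439 + 92*I*√2 ≈ -0.68109 + 130.11*I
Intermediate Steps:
s(w, a) = -1
Y(l, q) = (l + q)/(q + 2*l)
D(P) = √(-1 + P) (D(P) = √(P - 1) = √(-1 + P))
D(-7)*46 - Y(140, 159) = √(-1 - 7)*46 - (140 + 159)/(159 + 2*140) = √(-8)*46 - 299/(159 + 280) = (2*I*√2)*46 - 299/439 = 92*I*√2 - 299/439 = -299/439 + 92*I*√2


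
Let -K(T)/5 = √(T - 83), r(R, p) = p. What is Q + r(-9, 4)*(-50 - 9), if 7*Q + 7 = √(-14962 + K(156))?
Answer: -237 + I*√(14962 + 5*√73)/7 ≈ -237.0 + 17.499*I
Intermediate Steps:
K(T) = -5*√(-83 + T) (K(T) = -5*√(T - 83) = -5*√(-83 + T))
Q = -1 + √(-14962 - 5*√73)/7 (Q = -1 + √(-14962 - 5*√(-83 + 156))/7 = -1 + √(-14962 - 5*√73)/7 ≈ -1.0 + 17.499*I)
Q + r(-9, 4)*(-50 - 9) = (-1 + I*√(14962 + 5*√73)/7) + 4*(-50 - 9) = (-1 + I*√(14962 + 5*√73)/7) + 4*(-59) = (-1 + I*√(14962 + 5*√73)/7) - 236 = -237 + I*√(14962 + 5*√73)/7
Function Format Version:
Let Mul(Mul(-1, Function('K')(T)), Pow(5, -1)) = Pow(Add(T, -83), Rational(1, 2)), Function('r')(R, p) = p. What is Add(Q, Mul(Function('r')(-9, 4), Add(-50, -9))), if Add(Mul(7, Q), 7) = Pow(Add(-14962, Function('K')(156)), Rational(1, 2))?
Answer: Add(-237, Mul(Rational(1, 7), I, Pow(Add(14962, Mul(5, Pow(73, Rational(1, 2)))), Rational(1, 2)))) ≈ Add(-237.00, Mul(17.499, I))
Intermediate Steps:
Function('K')(T) = Mul(-5, Pow(Add(-83, T), Rational(1, 2))) (Function('K')(T) = Mul(-5, Pow(Add(T, -83), Rational(1, 2))) = Mul(-5, Pow(Add(-83, T), Rational(1, 2))))
Q = Add(-1, Mul(Rational(1, 7), Pow(Add(-14962, Mul(-5, Pow(73, Rational(1, 2)))), Rational(1, 2)))) (Q = Add(-1, Mul(Rational(1, 7), Pow(Add(-14962, Mul(-5, Pow(Add(-83, 156), Rational(1, 2)))), Rational(1, 2)))) = Add(-1, Mul(Rational(1, 7), Pow(Add(-14962, Mul(-5, Pow(73, Rational(1, 2)))), Rational(1, 2)))) ≈ Add(-1.0000, Mul(17.499, I)))
Add(Q, Mul(Function('r')(-9, 4), Add(-50, -9))) = Add(Add(-1, Mul(Rational(1, 7), I, Pow(Add(14962, Mul(5, Pow(73, Rational(1, 2)))), Rational(1, 2)))), Mul(4, Add(-50, -9))) = Add(Add(-1, Mul(Rational(1, 7), I, Pow(Add(14962, Mul(5, Pow(73, Rational(1, 2)))), Rational(1, 2)))), Mul(4, -59)) = Add(Add(-1, Mul(Rational(1, 7), I, Pow(Add(14962, Mul(5, Pow(73, Rational(1, 2)))), Rational(1, 2)))), -236) = Add(-237, Mul(Rational(1, 7), I, Pow(Add(14962, Mul(5, Pow(73, Rational(1, 2)))), Rational(1, 2))))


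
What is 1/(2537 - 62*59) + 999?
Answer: 1119878/1121 ≈ 999.00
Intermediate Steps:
1/(2537 - 62*59) + 999 = 1/(2537 - 3658) + 999 = 1/(-1121) + 999 = -1/1121 + 999 = 1119878/1121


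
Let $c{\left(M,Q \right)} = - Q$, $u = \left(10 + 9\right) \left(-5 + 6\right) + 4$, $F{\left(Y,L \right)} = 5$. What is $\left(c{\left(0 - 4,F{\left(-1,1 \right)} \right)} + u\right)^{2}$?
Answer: $324$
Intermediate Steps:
$u = 23$ ($u = 19 \cdot 1 + 4 = 19 + 4 = 23$)
$\left(c{\left(0 - 4,F{\left(-1,1 \right)} \right)} + u\right)^{2} = \left(\left(-1\right) 5 + 23\right)^{2} = \left(-5 + 23\right)^{2} = 18^{2} = 324$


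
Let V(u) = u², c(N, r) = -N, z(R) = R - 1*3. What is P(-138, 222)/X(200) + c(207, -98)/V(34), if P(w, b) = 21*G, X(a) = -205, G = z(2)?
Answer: -18159/236980 ≈ -0.076627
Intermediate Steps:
z(R) = -3 + R (z(R) = R - 3 = -3 + R)
G = -1 (G = -3 + 2 = -1)
P(w, b) = -21 (P(w, b) = 21*(-1) = -21)
P(-138, 222)/X(200) + c(207, -98)/V(34) = -21/(-205) + (-1*207)/(34²) = -21*(-1/205) - 207/1156 = 21/205 - 207*1/1156 = 21/205 - 207/1156 = -18159/236980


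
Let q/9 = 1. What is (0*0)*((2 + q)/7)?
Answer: 0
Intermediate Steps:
q = 9 (q = 9*1 = 9)
(0*0)*((2 + q)/7) = (0*0)*((2 + 9)/7) = 0*(11*(1/7)) = 0*(11/7) = 0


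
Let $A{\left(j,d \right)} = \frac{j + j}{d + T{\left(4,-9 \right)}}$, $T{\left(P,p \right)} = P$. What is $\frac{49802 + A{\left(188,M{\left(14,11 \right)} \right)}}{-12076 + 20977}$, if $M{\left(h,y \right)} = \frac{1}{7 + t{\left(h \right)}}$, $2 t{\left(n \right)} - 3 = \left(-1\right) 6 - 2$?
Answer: $\frac{947930}{169119} \approx 5.6051$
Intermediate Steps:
$t{\left(n \right)} = - \frac{5}{2}$ ($t{\left(n \right)} = \frac{3}{2} + \frac{\left(-1\right) 6 - 2}{2} = \frac{3}{2} + \frac{-6 - 2}{2} = \frac{3}{2} + \frac{1}{2} \left(-8\right) = \frac{3}{2} - 4 = - \frac{5}{2}$)
$M{\left(h,y \right)} = \frac{2}{9}$ ($M{\left(h,y \right)} = \frac{1}{7 - \frac{5}{2}} = \frac{1}{\frac{9}{2}} = \frac{2}{9}$)
$A{\left(j,d \right)} = \frac{2 j}{4 + d}$ ($A{\left(j,d \right)} = \frac{j + j}{d + 4} = \frac{2 j}{4 + d}$)
$\frac{49802 + A{\left(188,M{\left(14,11 \right)} \right)}}{-12076 + 20977} = \frac{49802 + 2 \cdot 188 \frac{1}{4 + \frac{2}{9}}}{-12076 + 20977} = \frac{49802 + 2 \cdot 188 \frac{1}{\frac{38}{9}}}{8901} = \left(49802 + 2 \cdot 188 \cdot \frac{9}{38}\right) \frac{1}{8901} = \left(49802 + \frac{1692}{19}\right) \frac{1}{8901} = \frac{947930}{19} \cdot \frac{1}{8901} = \frac{947930}{169119}$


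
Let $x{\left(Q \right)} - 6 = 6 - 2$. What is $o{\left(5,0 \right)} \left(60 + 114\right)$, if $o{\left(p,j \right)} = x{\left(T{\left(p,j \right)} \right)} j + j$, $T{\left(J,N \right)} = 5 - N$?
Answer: $0$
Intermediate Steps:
$x{\left(Q \right)} = 10$ ($x{\left(Q \right)} = 6 + \left(6 - 2\right) = 6 + 4 = 10$)
$o{\left(p,j \right)} = 11 j$ ($o{\left(p,j \right)} = 10 j + j = 11 j$)
$o{\left(5,0 \right)} \left(60 + 114\right) = 11 \cdot 0 \left(60 + 114\right) = 0 \cdot 174 = 0$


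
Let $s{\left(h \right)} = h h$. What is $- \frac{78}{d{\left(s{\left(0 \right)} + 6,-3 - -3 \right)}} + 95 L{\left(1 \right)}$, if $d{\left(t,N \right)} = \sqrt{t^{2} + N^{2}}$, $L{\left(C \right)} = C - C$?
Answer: $-13$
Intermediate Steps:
$s{\left(h \right)} = h^{2}$
$L{\left(C \right)} = 0$
$d{\left(t,N \right)} = \sqrt{N^{2} + t^{2}}$
$- \frac{78}{d{\left(s{\left(0 \right)} + 6,-3 - -3 \right)}} + 95 L{\left(1 \right)} = - \frac{78}{\sqrt{\left(-3 - -3\right)^{2} + \left(0^{2} + 6\right)^{2}}} + 95 \cdot 0 = - \frac{78}{\sqrt{\left(-3 + 3\right)^{2} + \left(0 + 6\right)^{2}}} + 0 = - \frac{78}{\sqrt{0^{2} + 6^{2}}} + 0 = - \frac{78}{\sqrt{0 + 36}} + 0 = - \frac{78}{\sqrt{36}} + 0 = - \frac{78}{6} + 0 = \left(-78\right) \frac{1}{6} + 0 = -13 + 0 = -13$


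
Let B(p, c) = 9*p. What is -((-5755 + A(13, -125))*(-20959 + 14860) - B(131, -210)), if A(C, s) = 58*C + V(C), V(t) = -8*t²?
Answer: -38745768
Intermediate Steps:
A(C, s) = -8*C² + 58*C (A(C, s) = 58*C - 8*C² = -8*C² + 58*C)
-((-5755 + A(13, -125))*(-20959 + 14860) - B(131, -210)) = -((-5755 + 2*13*(29 - 4*13))*(-20959 + 14860) - 9*131) = -((-5755 + 2*13*(29 - 52))*(-6099) - 1*1179) = -((-5755 + 2*13*(-23))*(-6099) - 1179) = -((-5755 - 598)*(-6099) - 1179) = -(-6353*(-6099) - 1179) = -(38746947 - 1179) = -1*38745768 = -38745768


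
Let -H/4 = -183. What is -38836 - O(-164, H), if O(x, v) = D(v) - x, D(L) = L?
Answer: -39732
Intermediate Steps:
H = 732 (H = -4*(-183) = 732)
O(x, v) = v - x
-38836 - O(-164, H) = -38836 - (732 - 1*(-164)) = -38836 - (732 + 164) = -38836 - 1*896 = -38836 - 896 = -39732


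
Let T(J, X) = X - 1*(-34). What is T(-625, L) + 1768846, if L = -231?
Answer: 1768649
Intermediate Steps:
T(J, X) = 34 + X (T(J, X) = X + 34 = 34 + X)
T(-625, L) + 1768846 = (34 - 231) + 1768846 = -197 + 1768846 = 1768649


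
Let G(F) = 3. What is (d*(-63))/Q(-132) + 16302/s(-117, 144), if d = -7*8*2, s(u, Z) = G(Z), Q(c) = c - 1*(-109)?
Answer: 117926/23 ≈ 5127.2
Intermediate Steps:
Q(c) = 109 + c (Q(c) = c + 109 = 109 + c)
s(u, Z) = 3
d = -112 (d = -56*2 = -112)
(d*(-63))/Q(-132) + 16302/s(-117, 144) = (-112*(-63))/(109 - 132) + 16302/3 = 7056/(-23) + 16302*(⅓) = 7056*(-1/23) + 5434 = -7056/23 + 5434 = 117926/23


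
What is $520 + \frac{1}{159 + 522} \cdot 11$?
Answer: $\frac{354131}{681} \approx 520.02$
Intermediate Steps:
$520 + \frac{1}{159 + 522} \cdot 11 = 520 + \frac{1}{681} \cdot 11 = 520 + \frac{11}{681} = \frac{354131}{681}$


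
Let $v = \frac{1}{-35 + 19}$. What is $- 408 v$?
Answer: $\frac{51}{2} \approx 25.5$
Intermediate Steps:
$v = - \frac{1}{16}$ ($v = \frac{1}{-16} = - \frac{1}{16} \approx -0.0625$)
$- 408 v = \left(-408\right) \left(- \frac{1}{16}\right) = \frac{51}{2}$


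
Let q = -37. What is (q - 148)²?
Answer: 34225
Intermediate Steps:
(q - 148)² = (-37 - 148)² = (-185)² = 34225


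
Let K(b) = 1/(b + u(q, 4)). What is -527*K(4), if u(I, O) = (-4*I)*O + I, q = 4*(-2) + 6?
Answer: -31/2 ≈ -15.500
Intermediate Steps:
q = -2 (q = -8 + 6 = -2)
u(I, O) = I - 4*I*O (u(I, O) = -4*I*O + I = I - 4*I*O)
K(b) = 1/(30 + b) (K(b) = 1/(b - 2*(1 - 4*4)) = 1/(b - 2*(1 - 16)) = 1/(b - 2*(-15)) = 1/(b + 30) = 1/(30 + b))
-527*K(4) = -527/(30 + 4) = -527/34 = -527*1/34 = -31/2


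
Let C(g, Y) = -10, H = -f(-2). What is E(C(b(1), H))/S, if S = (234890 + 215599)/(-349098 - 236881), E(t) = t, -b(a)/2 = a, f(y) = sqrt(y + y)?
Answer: 5859790/450489 ≈ 13.008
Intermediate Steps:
f(y) = sqrt(2)*sqrt(y) (f(y) = sqrt(2*y) = sqrt(2)*sqrt(y))
b(a) = -2*a
H = -2*I (H = -sqrt(2)*sqrt(-2) = -sqrt(2)*I*sqrt(2) = -2*I ≈ -2.0*I)
S = -450489/585979 (S = 450489/(-585979) = 450489*(-1/585979) = -450489/585979 ≈ -0.76878)
E(C(b(1), H))/S = -10/(-450489/585979) = -10*(-585979/450489) = 5859790/450489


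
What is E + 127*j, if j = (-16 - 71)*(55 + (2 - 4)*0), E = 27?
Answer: -607668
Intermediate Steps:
j = -4785 (j = -87*(55 - 2*0) = -87*(55 + 0) = -87*55 = -4785)
E + 127*j = 27 + 127*(-4785) = 27 - 607695 = -607668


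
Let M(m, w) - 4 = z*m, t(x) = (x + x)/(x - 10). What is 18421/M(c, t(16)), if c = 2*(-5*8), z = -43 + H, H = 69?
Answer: -18421/2076 ≈ -8.8733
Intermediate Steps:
t(x) = 2*x/(-10 + x) (t(x) = (2*x)/(-10 + x) = 2*x/(-10 + x))
z = 26 (z = -43 + 69 = 26)
c = -80 (c = 2*(-40) = -80)
M(m, w) = 4 + 26*m
18421/M(c, t(16)) = 18421/(4 + 26*(-80)) = 18421/(4 - 2080) = 18421/(-2076) = 18421*(-1/2076) = -18421/2076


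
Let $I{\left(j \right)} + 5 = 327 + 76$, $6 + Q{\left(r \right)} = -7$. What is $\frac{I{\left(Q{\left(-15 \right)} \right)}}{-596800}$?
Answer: $- \frac{199}{298400} \approx -0.00066689$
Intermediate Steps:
$Q{\left(r \right)} = -13$ ($Q{\left(r \right)} = -6 - 7 = -13$)
$I{\left(j \right)} = 398$ ($I{\left(j \right)} = -5 + \left(327 + 76\right) = -5 + 403 = 398$)
$\frac{I{\left(Q{\left(-15 \right)} \right)}}{-596800} = \frac{398}{-596800} = 398 \left(- \frac{1}{596800}\right) = - \frac{199}{298400}$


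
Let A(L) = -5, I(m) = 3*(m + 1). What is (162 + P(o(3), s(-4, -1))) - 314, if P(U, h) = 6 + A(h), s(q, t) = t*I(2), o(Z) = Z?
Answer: -151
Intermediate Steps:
I(m) = 3 + 3*m (I(m) = 3*(1 + m) = 3 + 3*m)
s(q, t) = 9*t (s(q, t) = t*(3 + 3*2) = t*(3 + 6) = t*9 = 9*t)
P(U, h) = 1 (P(U, h) = 6 - 5 = 1)
(162 + P(o(3), s(-4, -1))) - 314 = (162 + 1) - 314 = 163 - 314 = -151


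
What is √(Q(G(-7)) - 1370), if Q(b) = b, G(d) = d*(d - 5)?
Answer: I*√1286 ≈ 35.861*I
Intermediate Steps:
G(d) = d*(-5 + d)
√(Q(G(-7)) - 1370) = √(-7*(-5 - 7) - 1370) = √(-7*(-12) - 1370) = √(84 - 1370) = √(-1286) = I*√1286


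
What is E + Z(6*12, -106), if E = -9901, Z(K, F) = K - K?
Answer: -9901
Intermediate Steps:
Z(K, F) = 0
E + Z(6*12, -106) = -9901 + 0 = -9901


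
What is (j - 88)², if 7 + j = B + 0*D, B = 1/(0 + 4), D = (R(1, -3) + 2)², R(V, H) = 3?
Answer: 143641/16 ≈ 8977.6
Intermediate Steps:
D = 25 (D = (3 + 2)² = 5² = 25)
B = ¼ (B = 1/4 = ¼ ≈ 0.25000)
j = -27/4 (j = -7 + (¼ + 0*25) = -7 + (¼ + 0) = -7 + ¼ = -27/4 ≈ -6.7500)
(j - 88)² = (-27/4 - 88)² = (-379/4)² = 143641/16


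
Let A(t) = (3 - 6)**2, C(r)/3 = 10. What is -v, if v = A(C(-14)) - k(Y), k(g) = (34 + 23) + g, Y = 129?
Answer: 177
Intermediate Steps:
C(r) = 30 (C(r) = 3*10 = 30)
A(t) = 9 (A(t) = (-3)**2 = 9)
k(g) = 57 + g
v = -177 (v = 9 - (57 + 129) = 9 - 1*186 = 9 - 186 = -177)
-v = -1*(-177) = 177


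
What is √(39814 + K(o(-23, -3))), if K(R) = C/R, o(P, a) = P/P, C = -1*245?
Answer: √39569 ≈ 198.92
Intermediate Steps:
C = -245
o(P, a) = 1
K(R) = -245/R
√(39814 + K(o(-23, -3))) = √(39814 - 245/1) = √(39814 - 245*1) = √(39814 - 245) = √39569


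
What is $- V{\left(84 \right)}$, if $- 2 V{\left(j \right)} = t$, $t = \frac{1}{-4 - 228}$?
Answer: $- \frac{1}{464} \approx -0.0021552$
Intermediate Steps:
$t = - \frac{1}{232}$ ($t = \frac{1}{-232} = - \frac{1}{232} \approx -0.0043103$)
$V{\left(j \right)} = \frac{1}{464}$ ($V{\left(j \right)} = \left(- \frac{1}{2}\right) \left(- \frac{1}{232}\right) = \frac{1}{464}$)
$- V{\left(84 \right)} = \left(-1\right) \frac{1}{464} = - \frac{1}{464}$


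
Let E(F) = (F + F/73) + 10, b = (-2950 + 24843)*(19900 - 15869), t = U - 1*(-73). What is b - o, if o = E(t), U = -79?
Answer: 6442299573/73 ≈ 8.8251e+7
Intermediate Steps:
t = -6 (t = -79 - 1*(-73) = -79 + 73 = -6)
b = 88250683 (b = 21893*4031 = 88250683)
E(F) = 10 + 74*F/73 (E(F) = (F + F*(1/73)) + 10 = (F + F/73) + 10 = 74*F/73 + 10 = 10 + 74*F/73)
o = 286/73 (o = 10 + (74/73)*(-6) = 10 - 444/73 = 286/73 ≈ 3.9178)
b - o = 88250683 - 1*286/73 = 88250683 - 286/73 = 6442299573/73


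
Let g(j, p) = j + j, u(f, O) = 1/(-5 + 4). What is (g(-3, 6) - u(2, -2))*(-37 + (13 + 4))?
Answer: 100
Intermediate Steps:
u(f, O) = -1 (u(f, O) = 1/(-1) = -1)
g(j, p) = 2*j
(g(-3, 6) - u(2, -2))*(-37 + (13 + 4)) = (2*(-3) - 1*(-1))*(-37 + (13 + 4)) = (-6 + 1)*(-37 + 17) = -5*(-20) = 100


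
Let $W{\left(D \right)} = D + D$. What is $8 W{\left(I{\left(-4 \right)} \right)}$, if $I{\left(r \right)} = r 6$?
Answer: $-384$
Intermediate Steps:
$I{\left(r \right)} = 6 r$
$W{\left(D \right)} = 2 D$
$8 W{\left(I{\left(-4 \right)} \right)} = 8 \cdot 2 \cdot 6 \left(-4\right) = 8 \cdot 2 \left(-24\right) = 8 \left(-48\right) = -384$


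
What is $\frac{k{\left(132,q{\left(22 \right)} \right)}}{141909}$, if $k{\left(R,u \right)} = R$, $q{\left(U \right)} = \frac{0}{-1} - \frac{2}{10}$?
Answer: $\frac{44}{47303} \approx 0.00093017$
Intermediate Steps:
$q{\left(U \right)} = - \frac{1}{5}$ ($q{\left(U \right)} = 0 \left(-1\right) - \frac{1}{5} = 0 - \frac{1}{5} = - \frac{1}{5}$)
$\frac{k{\left(132,q{\left(22 \right)} \right)}}{141909} = \frac{132}{141909} = 132 \cdot \frac{1}{141909} = \frac{44}{47303}$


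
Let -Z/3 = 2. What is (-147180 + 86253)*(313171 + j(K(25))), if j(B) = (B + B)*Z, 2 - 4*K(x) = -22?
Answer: -19076182773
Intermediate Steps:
Z = -6 (Z = -3*2 = -6)
K(x) = 6 (K(x) = ½ - ¼*(-22) = ½ + 11/2 = 6)
j(B) = -12*B (j(B) = (B + B)*(-6) = (2*B)*(-6) = -12*B)
(-147180 + 86253)*(313171 + j(K(25))) = (-147180 + 86253)*(313171 - 12*6) = -60927*(313171 - 72) = -60927*313099 = -19076182773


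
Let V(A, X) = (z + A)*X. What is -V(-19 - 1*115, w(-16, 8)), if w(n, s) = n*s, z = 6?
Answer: -16384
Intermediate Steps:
V(A, X) = X*(6 + A) (V(A, X) = (6 + A)*X = X*(6 + A))
-V(-19 - 1*115, w(-16, 8)) = -(-16*8)*(6 + (-19 - 1*115)) = -(-128)*(6 + (-19 - 115)) = -(-128)*(6 - 134) = -(-128)*(-128) = -1*16384 = -16384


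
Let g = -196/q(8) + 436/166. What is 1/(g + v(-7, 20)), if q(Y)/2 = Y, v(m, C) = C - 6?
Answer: 332/1453 ≈ 0.22849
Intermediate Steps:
v(m, C) = -6 + C
q(Y) = 2*Y
g = -3195/332 (g = -196/(2*8) + 436/166 = -196/16 + 436*(1/166) = -196*1/16 + 218/83 = -49/4 + 218/83 = -3195/332 ≈ -9.6235)
1/(g + v(-7, 20)) = 1/(-3195/332 + (-6 + 20)) = 1/(-3195/332 + 14) = 1/(1453/332) = 332/1453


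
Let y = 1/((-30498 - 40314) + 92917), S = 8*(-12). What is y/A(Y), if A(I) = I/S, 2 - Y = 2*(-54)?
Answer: -48/1215775 ≈ -3.9481e-5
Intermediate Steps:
Y = 110 (Y = 2 - 2*(-54) = 2 - 1*(-108) = 2 + 108 = 110)
S = -96
y = 1/22105 (y = 1/(-70812 + 92917) = 1/22105 ≈ 4.5239e-5)
A(I) = -I/96 (A(I) = I/(-96) = I*(-1/96) = -I/96)
y/A(Y) = 1/(22105*((-1/96*110))) = 1/(22105*(-55/48)) = (1/22105)*(-48/55) = -48/1215775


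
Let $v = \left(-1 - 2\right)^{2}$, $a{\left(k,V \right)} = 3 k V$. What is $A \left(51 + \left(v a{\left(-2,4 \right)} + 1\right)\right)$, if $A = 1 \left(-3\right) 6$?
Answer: $2952$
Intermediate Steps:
$a{\left(k,V \right)} = 3 V k$
$v = 9$ ($v = \left(-3\right)^{2} = 9$)
$A = -18$ ($A = \left(-3\right) 6 = -18$)
$A \left(51 + \left(v a{\left(-2,4 \right)} + 1\right)\right) = - 18 \left(51 + \left(9 \cdot 3 \cdot 4 \left(-2\right) + 1\right)\right) = - 18 \left(51 + \left(9 \left(-24\right) + 1\right)\right) = - 18 \left(51 + \left(-216 + 1\right)\right) = - 18 \left(51 - 215\right) = \left(-18\right) \left(-164\right) = 2952$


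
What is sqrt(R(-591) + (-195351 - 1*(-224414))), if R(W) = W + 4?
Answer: 6*sqrt(791) ≈ 168.75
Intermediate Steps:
R(W) = 4 + W
sqrt(R(-591) + (-195351 - 1*(-224414))) = sqrt((4 - 591) + (-195351 - 1*(-224414))) = sqrt(-587 + (-195351 + 224414)) = sqrt(-587 + 29063) = sqrt(28476) = 6*sqrt(791)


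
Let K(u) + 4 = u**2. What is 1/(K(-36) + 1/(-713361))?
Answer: 713361/921662411 ≈ 0.00077399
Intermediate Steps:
K(u) = -4 + u**2
1/(K(-36) + 1/(-713361)) = 1/((-4 + (-36)**2) + 1/(-713361)) = 1/((-4 + 1296) - 1/713361) = 1/(1292 - 1/713361) = 1/(921662411/713361) = 713361/921662411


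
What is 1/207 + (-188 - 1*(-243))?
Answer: 11386/207 ≈ 55.005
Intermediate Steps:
1/207 + (-188 - 1*(-243)) = 1/207 + (-188 + 243) = 1/207 + 55 = 11386/207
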